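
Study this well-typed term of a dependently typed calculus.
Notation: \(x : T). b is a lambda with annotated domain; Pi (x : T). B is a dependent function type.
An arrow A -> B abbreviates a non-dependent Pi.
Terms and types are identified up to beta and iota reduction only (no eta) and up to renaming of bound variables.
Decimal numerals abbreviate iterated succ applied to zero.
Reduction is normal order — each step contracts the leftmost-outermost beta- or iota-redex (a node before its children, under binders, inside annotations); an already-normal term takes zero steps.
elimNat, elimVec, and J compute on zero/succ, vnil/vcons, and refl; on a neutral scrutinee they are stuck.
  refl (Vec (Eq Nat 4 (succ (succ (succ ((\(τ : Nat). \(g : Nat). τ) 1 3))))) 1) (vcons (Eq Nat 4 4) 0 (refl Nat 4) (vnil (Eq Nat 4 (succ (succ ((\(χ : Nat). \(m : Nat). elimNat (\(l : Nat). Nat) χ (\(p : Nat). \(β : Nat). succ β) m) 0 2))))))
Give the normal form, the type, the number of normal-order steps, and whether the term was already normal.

normal form:
  refl (Vec (Eq Nat 4 4) 1) (vcons (Eq Nat 4 4) 0 (refl Nat 4) (vnil (Eq Nat 4 4)))
the term's type:
  Eq (Vec (Eq Nat 4 4) 1) (vcons (Eq Nat 4 4) 0 (refl Nat 4) (vnil (Eq Nat 4 4))) (vcons (Eq Nat 4 4) 0 (refl Nat 4) (vnil (Eq Nat 4 4)))
steps to reach normal form (normal order): 11
started in normal form: no
first redex: a beta-redex


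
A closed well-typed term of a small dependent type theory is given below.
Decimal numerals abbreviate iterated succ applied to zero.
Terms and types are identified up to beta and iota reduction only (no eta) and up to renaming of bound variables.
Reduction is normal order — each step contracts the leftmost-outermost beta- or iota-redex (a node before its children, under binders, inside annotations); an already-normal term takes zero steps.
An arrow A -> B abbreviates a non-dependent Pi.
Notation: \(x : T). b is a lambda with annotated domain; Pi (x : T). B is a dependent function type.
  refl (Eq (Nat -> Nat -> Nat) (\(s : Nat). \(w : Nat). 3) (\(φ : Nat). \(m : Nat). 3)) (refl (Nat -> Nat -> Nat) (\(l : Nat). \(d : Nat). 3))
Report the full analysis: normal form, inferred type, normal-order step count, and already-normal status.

reduced normal form:
  refl (Eq (Nat -> Nat -> Nat) (\(s : Nat). \(w : Nat). 3) (\(φ : Nat). \(m : Nat). 3)) (refl (Nat -> Nat -> Nat) (\(l : Nat). \(d : Nat). 3))
the term's type:
  Eq (Eq (Nat -> Nat -> Nat) (\(s : Nat). \(w : Nat). 3) (\(φ : Nat). \(m : Nat). 3)) (refl (Nat -> Nat -> Nat) (\(l : Nat). \(d : Nat). 3)) (refl (Nat -> Nat -> Nat) (\(t : Nat). \(ε : Nat). 3))
normal-order step count: 0
term was already normal: yes


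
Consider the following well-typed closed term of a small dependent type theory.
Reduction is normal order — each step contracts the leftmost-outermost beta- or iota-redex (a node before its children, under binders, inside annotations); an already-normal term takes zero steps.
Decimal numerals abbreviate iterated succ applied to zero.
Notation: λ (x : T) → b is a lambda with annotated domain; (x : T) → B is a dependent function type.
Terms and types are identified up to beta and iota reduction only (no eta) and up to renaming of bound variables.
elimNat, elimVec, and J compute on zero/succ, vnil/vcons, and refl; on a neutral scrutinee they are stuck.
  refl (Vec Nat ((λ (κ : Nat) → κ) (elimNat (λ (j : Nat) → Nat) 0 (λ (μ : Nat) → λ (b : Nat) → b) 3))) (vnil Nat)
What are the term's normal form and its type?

reduced normal form:
  refl (Vec Nat 0) (vnil Nat)
inferred type:
  Eq (Vec Nat 0) (vnil Nat) (vnil Nat)
observation: the leftmost-outermost redex is a beta-redex, and normalization takes 11 steps.


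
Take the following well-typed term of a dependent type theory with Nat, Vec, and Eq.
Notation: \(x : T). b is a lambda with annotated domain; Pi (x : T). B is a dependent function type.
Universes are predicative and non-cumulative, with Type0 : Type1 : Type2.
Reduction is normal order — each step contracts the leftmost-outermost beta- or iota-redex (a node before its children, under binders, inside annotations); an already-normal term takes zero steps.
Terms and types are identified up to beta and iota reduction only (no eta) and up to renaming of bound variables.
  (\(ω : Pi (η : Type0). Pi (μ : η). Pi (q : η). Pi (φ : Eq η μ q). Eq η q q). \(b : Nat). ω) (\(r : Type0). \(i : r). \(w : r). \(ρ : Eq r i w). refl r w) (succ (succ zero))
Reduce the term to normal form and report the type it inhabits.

reduced normal form:
  \(ω : Type0). \(η : ω). \(μ : ω). \(q : Eq ω η μ). refl ω μ
inferred type:
  Pi (ω : Type0). Pi (η : ω). Pi (μ : ω). Pi (q : Eq ω η μ). Eq ω μ μ
observation: the term reaches its normal form after 2 normal-order steps.


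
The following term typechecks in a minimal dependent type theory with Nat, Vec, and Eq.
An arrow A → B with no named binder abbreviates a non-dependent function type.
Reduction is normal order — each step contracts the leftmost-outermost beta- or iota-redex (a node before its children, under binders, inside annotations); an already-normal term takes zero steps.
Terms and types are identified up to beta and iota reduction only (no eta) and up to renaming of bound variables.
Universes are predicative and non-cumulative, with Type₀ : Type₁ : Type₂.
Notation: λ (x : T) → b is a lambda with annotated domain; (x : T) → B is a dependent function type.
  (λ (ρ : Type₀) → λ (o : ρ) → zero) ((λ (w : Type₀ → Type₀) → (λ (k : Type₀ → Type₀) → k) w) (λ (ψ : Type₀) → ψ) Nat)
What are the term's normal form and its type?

reduced normal form:
  λ (ρ : Nat) → zero
inferred type:
  Nat → Nat
observation: the term reaches its normal form after 4 normal-order steps.


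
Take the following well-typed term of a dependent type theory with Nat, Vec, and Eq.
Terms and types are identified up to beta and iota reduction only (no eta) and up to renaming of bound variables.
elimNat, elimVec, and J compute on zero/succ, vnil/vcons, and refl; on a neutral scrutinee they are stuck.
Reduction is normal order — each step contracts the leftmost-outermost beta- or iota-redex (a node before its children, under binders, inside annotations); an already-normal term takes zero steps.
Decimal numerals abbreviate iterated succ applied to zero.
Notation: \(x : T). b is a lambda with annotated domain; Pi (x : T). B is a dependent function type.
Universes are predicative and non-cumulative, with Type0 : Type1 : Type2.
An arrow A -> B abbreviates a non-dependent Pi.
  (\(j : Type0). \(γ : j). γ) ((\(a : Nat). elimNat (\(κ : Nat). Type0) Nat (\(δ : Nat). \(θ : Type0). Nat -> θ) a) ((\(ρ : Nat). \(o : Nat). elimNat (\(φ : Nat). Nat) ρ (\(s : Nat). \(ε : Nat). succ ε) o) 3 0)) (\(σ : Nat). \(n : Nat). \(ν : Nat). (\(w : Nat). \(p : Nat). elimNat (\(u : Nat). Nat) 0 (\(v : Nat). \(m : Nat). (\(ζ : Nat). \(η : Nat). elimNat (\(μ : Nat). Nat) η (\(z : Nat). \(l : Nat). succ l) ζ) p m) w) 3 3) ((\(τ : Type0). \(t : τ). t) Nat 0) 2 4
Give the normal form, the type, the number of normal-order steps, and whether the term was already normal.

normal form:
  9
type:
  Nat
normal-order step count: 53
term was already normal: no
first redex: a beta-redex


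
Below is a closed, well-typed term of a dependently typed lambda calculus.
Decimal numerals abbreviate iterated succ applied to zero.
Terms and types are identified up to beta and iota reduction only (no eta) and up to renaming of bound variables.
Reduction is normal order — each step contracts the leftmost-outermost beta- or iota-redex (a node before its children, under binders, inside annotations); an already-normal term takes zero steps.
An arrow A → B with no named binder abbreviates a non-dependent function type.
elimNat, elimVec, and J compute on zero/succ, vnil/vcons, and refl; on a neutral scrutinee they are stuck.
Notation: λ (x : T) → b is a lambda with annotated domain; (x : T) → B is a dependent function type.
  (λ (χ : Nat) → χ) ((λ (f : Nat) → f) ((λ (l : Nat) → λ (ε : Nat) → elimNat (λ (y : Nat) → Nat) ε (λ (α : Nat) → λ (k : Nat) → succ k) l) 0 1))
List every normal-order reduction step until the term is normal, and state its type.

reduction (normal order):
  (λ (χ : Nat) → χ) ((λ (f : Nat) → f) ((λ (l : Nat) → λ (ε : Nat) → elimNat (λ (y : Nat) → Nat) ε (λ (α : Nat) → λ (k : Nat) → succ k) l) 0 1))
  ~> (λ (χ : Nat) → χ) ((λ (f : Nat) → λ (l : Nat) → elimNat (λ (ε : Nat) → Nat) l (λ (y : Nat) → λ (α : Nat) → succ α) f) 0 1)
  ~> (λ (χ : Nat) → λ (f : Nat) → elimNat (λ (l : Nat) → Nat) f (λ (ε : Nat) → λ (y : Nat) → succ y) χ) 0 1
  ~> (λ (χ : Nat) → elimNat (λ (f : Nat) → Nat) χ (λ (l : Nat) → λ (ε : Nat) → succ ε) 0) 1
  ~> elimNat (λ (χ : Nat) → Nat) 1 (λ (f : Nat) → λ (l : Nat) → succ l) 0
  ~> 1
type:
  Nat


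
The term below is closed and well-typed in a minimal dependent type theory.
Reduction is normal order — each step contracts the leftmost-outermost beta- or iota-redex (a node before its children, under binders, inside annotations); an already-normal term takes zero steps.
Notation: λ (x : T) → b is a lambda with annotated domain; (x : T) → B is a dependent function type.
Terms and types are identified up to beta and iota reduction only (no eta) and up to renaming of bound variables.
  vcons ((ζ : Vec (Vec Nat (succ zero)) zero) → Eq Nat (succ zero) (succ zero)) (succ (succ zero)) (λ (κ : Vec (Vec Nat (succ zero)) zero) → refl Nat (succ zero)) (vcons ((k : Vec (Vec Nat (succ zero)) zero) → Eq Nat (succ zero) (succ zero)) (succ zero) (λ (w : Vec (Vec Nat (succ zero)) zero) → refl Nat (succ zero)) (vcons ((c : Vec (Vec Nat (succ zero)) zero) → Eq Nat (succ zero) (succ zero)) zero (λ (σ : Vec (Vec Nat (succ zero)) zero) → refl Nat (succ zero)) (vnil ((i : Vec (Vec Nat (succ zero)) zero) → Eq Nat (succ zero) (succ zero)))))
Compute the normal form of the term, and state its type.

reduced normal form:
  vcons ((ζ : Vec (Vec Nat (succ zero)) zero) → Eq Nat (succ zero) (succ zero)) (succ (succ zero)) (λ (κ : Vec (Vec Nat (succ zero)) zero) → refl Nat (succ zero)) (vcons ((k : Vec (Vec Nat (succ zero)) zero) → Eq Nat (succ zero) (succ zero)) (succ zero) (λ (w : Vec (Vec Nat (succ zero)) zero) → refl Nat (succ zero)) (vcons ((c : Vec (Vec Nat (succ zero)) zero) → Eq Nat (succ zero) (succ zero)) zero (λ (σ : Vec (Vec Nat (succ zero)) zero) → refl Nat (succ zero)) (vnil ((i : Vec (Vec Nat (succ zero)) zero) → Eq Nat (succ zero) (succ zero)))))
the term's type:
  Vec ((ζ : Vec (Vec Nat (succ zero)) zero) → Eq Nat (succ zero) (succ zero)) (succ (succ (succ zero)))
observation: no redex remains anywhere in the term; it is its own normal form.


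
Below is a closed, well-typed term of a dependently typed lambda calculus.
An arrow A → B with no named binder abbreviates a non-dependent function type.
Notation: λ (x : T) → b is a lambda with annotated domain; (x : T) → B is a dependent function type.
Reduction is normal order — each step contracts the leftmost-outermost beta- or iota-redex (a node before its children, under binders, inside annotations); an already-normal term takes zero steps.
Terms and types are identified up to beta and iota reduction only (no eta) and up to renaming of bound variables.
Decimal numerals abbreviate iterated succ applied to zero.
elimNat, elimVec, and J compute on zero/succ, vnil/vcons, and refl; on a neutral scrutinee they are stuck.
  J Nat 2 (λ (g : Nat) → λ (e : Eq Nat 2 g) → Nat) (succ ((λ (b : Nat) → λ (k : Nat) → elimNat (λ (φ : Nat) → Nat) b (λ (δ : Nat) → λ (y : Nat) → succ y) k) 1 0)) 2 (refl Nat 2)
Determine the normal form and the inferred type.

normal form:
  2
type:
  Nat


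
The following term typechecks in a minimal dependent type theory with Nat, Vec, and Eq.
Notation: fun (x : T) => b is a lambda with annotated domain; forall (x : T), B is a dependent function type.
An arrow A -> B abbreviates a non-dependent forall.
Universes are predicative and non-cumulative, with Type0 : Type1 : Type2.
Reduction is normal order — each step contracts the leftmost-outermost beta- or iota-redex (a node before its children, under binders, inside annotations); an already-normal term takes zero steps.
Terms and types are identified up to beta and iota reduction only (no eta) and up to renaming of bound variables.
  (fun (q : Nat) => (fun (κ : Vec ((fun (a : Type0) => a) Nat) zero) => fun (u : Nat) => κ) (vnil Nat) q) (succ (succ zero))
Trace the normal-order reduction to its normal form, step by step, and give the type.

normal-order reduction sequence:
  (fun (q : Nat) => (fun (κ : Vec ((fun (a : Type0) => a) Nat) zero) => fun (u : Nat) => κ) (vnil Nat) q) (succ (succ zero))
  ~> (fun (q : Vec ((fun (κ : Type0) => κ) Nat) zero) => fun (a : Nat) => q) (vnil Nat) (succ (succ zero))
  ~> (fun (q : Nat) => vnil Nat) (succ (succ zero))
  ~> vnil Nat
type:
  Vec Nat zero


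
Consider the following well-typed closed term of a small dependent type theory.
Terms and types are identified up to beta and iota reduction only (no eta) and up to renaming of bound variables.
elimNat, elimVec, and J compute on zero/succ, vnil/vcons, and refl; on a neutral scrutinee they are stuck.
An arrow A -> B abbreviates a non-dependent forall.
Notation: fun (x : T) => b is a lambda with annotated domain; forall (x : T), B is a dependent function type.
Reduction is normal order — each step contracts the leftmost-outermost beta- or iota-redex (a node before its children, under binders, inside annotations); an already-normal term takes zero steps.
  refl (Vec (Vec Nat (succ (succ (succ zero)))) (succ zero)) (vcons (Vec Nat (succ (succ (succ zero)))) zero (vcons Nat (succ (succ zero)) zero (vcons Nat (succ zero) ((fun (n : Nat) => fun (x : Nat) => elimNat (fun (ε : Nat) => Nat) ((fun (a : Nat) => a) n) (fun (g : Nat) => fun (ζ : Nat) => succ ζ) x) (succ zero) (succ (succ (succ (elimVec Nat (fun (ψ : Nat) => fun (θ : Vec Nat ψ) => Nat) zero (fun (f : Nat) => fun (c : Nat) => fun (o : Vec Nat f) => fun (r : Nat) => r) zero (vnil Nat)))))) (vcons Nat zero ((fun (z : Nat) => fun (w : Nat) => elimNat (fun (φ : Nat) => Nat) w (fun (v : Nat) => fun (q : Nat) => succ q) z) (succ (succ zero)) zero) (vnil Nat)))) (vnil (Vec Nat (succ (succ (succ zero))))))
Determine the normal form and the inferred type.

reduced normal form:
  refl (Vec (Vec Nat (succ (succ (succ zero)))) (succ zero)) (vcons (Vec Nat (succ (succ (succ zero)))) zero (vcons Nat (succ (succ zero)) zero (vcons Nat (succ zero) (succ (succ (succ (succ zero)))) (vcons Nat zero (succ (succ zero)) (vnil Nat)))) (vnil (Vec Nat (succ (succ (succ zero))))))
type:
  Eq (Vec (Vec Nat (succ (succ (succ zero)))) (succ zero)) (vcons (Vec Nat (succ (succ (succ zero)))) zero (vcons Nat (succ (succ zero)) zero (vcons Nat (succ zero) (succ (succ (succ (succ zero)))) (vcons Nat zero (succ (succ zero)) (vnil Nat)))) (vnil (Vec Nat (succ (succ (succ zero)))))) (vcons (Vec Nat (succ (succ (succ zero)))) zero (vcons Nat (succ (succ zero)) zero (vcons Nat (succ zero) (succ (succ (succ (succ zero)))) (vcons Nat zero (succ (succ zero)) (vnil Nat)))) (vnil (Vec Nat (succ (succ (succ zero))))))


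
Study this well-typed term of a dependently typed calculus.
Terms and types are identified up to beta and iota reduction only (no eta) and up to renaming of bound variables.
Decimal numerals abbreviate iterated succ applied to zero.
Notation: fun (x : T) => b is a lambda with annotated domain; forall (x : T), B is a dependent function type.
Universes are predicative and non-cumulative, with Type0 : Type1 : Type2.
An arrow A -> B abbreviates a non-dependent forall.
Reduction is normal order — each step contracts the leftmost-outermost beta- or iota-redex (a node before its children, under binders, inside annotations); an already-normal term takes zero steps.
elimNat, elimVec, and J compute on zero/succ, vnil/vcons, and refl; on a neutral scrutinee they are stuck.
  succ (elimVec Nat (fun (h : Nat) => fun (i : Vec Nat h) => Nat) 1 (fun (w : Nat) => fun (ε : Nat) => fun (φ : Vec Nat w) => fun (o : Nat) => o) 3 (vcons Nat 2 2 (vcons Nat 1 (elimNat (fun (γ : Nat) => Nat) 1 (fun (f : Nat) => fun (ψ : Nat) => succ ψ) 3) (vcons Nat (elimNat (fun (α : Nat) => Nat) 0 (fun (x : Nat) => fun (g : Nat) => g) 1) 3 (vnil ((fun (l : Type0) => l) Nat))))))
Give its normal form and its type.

resulting normal form:
  2
type:
  Nat


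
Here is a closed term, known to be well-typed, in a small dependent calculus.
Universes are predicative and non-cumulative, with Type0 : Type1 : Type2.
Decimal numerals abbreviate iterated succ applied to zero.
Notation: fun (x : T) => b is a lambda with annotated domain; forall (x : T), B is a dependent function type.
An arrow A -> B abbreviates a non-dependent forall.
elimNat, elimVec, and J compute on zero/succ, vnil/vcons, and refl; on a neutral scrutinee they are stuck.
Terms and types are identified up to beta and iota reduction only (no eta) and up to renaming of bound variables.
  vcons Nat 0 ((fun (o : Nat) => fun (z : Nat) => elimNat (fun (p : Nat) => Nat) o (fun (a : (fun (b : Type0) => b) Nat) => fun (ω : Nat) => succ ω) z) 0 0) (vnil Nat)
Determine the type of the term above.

the term's type:
  Vec Nat 1


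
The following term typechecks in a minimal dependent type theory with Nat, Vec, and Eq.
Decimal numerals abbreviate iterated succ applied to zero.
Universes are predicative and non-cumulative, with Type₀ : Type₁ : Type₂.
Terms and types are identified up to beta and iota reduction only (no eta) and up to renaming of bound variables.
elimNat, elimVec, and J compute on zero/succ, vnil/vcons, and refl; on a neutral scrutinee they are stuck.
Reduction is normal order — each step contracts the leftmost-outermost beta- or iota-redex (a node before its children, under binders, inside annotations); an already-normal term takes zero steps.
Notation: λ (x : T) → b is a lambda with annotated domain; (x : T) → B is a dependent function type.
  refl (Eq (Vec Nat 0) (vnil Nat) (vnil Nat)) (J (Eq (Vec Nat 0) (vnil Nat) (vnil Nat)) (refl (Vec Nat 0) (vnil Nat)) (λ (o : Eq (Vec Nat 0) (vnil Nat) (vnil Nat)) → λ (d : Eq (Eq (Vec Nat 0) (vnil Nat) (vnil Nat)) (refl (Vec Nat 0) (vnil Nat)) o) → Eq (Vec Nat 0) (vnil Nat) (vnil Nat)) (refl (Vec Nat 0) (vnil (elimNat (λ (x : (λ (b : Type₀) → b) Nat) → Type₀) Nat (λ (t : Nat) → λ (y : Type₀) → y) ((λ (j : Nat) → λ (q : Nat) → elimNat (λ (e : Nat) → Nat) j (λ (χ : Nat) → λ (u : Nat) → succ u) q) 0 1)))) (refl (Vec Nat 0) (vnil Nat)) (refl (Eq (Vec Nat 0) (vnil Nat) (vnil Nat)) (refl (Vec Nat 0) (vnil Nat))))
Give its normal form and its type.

resulting normal form:
  refl (Eq (Vec Nat 0) (vnil Nat) (vnil Nat)) (refl (Vec Nat 0) (vnil Nat))
type:
  Eq (Eq (Vec Nat 0) (vnil Nat) (vnil Nat)) (refl (Vec Nat 0) (vnil Nat)) (refl (Vec Nat 0) (vnil Nat))
observation: 12 normal-order steps separate the term from its normal form.


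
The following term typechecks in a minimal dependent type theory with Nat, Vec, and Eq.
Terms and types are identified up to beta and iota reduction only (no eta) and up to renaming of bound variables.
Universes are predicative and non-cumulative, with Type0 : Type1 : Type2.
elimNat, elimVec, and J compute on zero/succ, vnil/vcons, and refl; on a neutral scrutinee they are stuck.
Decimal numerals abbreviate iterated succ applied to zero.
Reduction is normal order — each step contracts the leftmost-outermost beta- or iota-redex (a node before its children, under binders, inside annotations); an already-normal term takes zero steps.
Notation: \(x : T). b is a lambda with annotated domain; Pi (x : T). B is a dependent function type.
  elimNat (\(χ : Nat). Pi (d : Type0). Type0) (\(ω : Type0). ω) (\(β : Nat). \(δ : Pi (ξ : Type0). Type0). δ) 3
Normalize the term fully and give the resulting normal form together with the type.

reduced normal form:
  \(χ : Type0). χ
type:
  Pi (χ : Type0). Type0
observation: reduction starts at an elimNat iota-redex, and 10 normal-order steps reach the normal form.


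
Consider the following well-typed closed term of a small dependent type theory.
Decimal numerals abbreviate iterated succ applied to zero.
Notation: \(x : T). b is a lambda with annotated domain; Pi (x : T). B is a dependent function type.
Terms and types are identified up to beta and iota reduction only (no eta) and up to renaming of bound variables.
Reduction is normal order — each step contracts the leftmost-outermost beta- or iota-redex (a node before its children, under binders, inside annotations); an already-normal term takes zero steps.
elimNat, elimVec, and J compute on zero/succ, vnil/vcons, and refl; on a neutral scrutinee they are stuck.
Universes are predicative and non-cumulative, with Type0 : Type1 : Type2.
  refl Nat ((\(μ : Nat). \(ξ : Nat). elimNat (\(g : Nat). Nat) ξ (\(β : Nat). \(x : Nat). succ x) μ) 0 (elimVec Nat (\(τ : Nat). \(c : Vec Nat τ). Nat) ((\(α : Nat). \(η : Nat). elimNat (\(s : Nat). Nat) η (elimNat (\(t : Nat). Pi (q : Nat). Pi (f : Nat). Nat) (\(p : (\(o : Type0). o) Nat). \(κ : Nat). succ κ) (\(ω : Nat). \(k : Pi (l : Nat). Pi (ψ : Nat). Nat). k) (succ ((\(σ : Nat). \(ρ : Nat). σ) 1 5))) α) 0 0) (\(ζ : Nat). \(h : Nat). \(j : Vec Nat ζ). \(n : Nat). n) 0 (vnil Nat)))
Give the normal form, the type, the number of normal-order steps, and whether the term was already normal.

normal form:
  refl Nat 0
the term's type:
  Eq Nat 0 0
reduction steps (normal order): 7
term was already normal: no
first contracted redex: a beta-redex


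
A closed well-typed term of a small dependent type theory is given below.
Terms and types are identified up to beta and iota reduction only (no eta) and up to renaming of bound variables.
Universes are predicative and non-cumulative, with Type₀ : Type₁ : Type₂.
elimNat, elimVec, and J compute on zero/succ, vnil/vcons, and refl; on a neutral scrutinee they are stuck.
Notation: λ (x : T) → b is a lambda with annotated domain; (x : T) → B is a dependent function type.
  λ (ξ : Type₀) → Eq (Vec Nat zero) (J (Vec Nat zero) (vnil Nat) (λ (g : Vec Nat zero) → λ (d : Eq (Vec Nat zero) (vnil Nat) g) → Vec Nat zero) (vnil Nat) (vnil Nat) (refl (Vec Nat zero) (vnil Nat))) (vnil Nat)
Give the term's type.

type:
  (ξ : Type₀) → Type₀


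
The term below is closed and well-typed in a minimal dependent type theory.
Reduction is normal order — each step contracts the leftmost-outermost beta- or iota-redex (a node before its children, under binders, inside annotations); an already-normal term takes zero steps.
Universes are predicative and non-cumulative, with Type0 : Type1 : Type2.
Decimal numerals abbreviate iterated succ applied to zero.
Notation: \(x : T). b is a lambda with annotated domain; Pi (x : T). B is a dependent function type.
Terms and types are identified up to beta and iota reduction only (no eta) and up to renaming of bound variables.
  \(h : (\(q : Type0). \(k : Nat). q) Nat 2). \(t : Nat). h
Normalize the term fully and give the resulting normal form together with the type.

normal form:
  \(h : Nat). \(q : Nat). h
inferred type:
  Pi (h : Nat). Pi (q : Nat). Nat
observation: reduction starts at a beta-redex, and 2 normal-order steps reach the normal form.


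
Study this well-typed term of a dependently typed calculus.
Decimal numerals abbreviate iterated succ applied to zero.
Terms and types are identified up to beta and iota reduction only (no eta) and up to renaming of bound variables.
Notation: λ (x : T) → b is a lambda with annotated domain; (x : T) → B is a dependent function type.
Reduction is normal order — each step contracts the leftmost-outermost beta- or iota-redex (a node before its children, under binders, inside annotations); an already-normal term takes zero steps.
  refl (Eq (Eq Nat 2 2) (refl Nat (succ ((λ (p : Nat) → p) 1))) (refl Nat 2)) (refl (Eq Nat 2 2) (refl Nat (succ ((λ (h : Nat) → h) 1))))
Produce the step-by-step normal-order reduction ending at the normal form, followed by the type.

normal-order reduction sequence:
  refl (Eq (Eq Nat 2 2) (refl Nat (succ ((λ (p : Nat) → p) 1))) (refl Nat 2)) (refl (Eq Nat 2 2) (refl Nat (succ ((λ (h : Nat) → h) 1))))
  ~> refl (Eq (Eq Nat 2 2) (refl Nat 2) (refl Nat 2)) (refl (Eq Nat 2 2) (refl Nat (succ ((λ (p : Nat) → p) 1))))
  ~> refl (Eq (Eq Nat 2 2) (refl Nat 2) (refl Nat 2)) (refl (Eq Nat 2 2) (refl Nat 2))
the term's type:
  Eq (Eq (Eq Nat 2 2) (refl Nat 2) (refl Nat 2)) (refl (Eq Nat 2 2) (refl Nat 2)) (refl (Eq Nat 2 2) (refl Nat 2))


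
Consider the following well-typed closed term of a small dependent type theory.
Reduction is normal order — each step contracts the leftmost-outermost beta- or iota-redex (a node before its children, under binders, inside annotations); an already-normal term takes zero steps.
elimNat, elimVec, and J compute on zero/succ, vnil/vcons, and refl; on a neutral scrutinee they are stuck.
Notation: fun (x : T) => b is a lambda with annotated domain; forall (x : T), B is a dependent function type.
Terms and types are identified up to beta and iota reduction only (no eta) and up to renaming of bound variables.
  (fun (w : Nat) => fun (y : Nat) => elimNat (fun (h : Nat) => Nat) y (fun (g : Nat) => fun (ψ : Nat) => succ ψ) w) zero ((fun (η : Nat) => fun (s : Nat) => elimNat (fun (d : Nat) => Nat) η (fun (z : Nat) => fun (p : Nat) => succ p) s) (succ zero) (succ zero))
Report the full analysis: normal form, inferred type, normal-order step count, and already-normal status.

resulting normal form:
  succ (succ zero)
type:
  Nat
reduction steps (normal order): 9
started in normal form: no
first contracted redex: a beta-redex


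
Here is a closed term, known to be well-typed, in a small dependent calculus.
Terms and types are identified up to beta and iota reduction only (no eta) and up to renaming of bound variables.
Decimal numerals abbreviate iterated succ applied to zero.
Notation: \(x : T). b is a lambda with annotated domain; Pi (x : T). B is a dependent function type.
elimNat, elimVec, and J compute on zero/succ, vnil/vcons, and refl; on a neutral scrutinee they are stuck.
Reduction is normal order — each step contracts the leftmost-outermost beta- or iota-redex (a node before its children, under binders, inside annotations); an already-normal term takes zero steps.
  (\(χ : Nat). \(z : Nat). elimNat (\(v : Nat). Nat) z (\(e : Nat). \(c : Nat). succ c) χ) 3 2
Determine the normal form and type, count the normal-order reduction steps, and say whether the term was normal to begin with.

normal form:
  5
the term's type:
  Nat
steps to reach normal form (normal order): 12
term was already normal: no
first contracted redex: a beta-redex


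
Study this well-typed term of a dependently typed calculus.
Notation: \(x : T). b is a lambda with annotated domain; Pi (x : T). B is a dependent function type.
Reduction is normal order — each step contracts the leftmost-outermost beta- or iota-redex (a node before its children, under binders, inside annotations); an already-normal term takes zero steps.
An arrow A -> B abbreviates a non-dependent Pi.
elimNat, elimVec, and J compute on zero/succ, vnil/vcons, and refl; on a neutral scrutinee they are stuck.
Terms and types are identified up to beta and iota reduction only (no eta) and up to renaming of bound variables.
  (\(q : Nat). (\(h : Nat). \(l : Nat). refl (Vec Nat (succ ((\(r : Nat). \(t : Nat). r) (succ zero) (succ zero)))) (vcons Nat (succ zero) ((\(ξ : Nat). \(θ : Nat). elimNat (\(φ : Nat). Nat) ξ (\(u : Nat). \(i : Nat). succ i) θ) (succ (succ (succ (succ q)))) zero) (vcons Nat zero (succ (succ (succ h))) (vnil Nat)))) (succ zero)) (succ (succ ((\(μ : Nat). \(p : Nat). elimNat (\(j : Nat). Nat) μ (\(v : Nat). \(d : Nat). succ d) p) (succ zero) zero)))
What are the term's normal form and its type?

reduced normal form:
  \(q : Nat). refl (Vec Nat (succ (succ zero))) (vcons Nat (succ zero) (succ (succ (succ (succ (succ (succ (succ zero))))))) (vcons Nat zero (succ (succ (succ (succ zero)))) (vnil Nat)))
the term's type:
  Nat -> Eq (Vec Nat (succ (succ zero))) (vcons Nat (succ zero) (succ (succ (succ (succ (succ (succ (succ zero))))))) (vcons Nat zero (succ (succ (succ (succ zero)))) (vnil Nat))) (vcons Nat (succ zero) (succ (succ (succ (succ (succ (succ (succ zero))))))) (vcons Nat zero (succ (succ (succ (succ zero)))) (vnil Nat)))


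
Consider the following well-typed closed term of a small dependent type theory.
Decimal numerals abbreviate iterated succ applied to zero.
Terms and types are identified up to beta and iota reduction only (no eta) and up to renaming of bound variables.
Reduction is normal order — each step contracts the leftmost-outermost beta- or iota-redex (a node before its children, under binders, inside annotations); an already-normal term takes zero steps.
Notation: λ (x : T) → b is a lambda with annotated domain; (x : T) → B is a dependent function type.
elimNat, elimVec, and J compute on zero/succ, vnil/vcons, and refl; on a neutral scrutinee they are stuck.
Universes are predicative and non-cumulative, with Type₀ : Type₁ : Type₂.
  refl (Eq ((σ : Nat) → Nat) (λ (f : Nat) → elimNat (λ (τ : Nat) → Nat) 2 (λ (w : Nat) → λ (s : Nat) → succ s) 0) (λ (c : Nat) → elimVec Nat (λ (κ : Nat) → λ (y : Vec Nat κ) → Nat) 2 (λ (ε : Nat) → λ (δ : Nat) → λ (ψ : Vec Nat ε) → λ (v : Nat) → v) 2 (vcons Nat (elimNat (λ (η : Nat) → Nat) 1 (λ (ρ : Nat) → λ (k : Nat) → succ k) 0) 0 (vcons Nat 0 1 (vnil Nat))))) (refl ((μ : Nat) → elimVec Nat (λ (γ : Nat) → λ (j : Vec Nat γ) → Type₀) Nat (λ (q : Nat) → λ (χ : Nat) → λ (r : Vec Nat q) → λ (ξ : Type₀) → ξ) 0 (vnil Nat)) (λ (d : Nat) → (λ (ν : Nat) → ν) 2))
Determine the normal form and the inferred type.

reduced normal form:
  refl (Eq ((σ : Nat) → Nat) (λ (f : Nat) → 2) (λ (τ : Nat) → 2)) (refl ((w : Nat) → Nat) (λ (s : Nat) → 2))
type:
  Eq (Eq ((σ : Nat) → Nat) (λ (f : Nat) → 2) (λ (τ : Nat) → 2)) (refl ((w : Nat) → Nat) (λ (s : Nat) → 2)) (refl ((c : Nat) → Nat) (λ (κ : Nat) → 2))
observation: the first redex contracted is an elimNat iota-redex; the normal form is reached in 14 normal-order steps.


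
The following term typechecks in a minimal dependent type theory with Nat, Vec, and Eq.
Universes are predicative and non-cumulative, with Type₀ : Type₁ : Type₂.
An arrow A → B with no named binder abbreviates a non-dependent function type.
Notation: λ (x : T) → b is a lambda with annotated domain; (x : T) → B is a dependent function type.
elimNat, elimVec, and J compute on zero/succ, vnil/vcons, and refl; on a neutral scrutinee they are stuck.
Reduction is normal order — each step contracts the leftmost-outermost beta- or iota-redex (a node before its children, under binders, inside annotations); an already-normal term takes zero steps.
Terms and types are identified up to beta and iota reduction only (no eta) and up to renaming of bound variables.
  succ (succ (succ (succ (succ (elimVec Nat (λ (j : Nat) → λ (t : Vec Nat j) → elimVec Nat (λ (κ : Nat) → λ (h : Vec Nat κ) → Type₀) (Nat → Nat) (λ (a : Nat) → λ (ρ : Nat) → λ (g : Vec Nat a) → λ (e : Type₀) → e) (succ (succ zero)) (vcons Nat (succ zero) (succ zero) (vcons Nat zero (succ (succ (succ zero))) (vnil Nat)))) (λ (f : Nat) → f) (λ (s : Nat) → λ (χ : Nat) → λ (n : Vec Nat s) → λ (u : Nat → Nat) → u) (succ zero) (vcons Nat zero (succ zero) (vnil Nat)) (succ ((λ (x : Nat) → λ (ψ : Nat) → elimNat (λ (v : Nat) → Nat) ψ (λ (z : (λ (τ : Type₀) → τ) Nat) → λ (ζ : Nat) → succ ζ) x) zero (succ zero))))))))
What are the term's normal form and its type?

normal form:
  succ (succ (succ (succ (succ (succ (succ zero))))))
the term's type:
  Nat


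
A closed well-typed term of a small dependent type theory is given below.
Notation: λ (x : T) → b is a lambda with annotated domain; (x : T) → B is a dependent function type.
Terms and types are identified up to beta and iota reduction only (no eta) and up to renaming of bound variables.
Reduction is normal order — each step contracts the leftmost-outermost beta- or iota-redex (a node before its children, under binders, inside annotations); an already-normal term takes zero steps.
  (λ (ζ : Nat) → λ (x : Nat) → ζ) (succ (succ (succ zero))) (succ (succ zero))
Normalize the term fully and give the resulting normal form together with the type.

reduced normal form:
  succ (succ (succ zero))
type:
  Nat
observation: the leftmost-outermost redex is a beta-redex, and normalization takes 2 steps.


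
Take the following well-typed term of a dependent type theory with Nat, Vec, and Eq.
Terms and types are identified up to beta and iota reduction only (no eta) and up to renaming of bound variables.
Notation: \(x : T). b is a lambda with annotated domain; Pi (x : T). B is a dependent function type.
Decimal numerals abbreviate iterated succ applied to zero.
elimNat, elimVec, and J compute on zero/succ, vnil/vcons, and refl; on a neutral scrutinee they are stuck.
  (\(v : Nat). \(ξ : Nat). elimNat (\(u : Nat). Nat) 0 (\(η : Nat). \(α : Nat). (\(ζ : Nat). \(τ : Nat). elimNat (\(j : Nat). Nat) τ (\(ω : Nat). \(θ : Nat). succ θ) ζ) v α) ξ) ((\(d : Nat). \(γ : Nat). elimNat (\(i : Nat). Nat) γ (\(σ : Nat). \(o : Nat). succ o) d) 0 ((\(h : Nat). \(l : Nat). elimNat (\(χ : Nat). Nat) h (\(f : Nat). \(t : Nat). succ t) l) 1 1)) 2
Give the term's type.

type:
  Nat


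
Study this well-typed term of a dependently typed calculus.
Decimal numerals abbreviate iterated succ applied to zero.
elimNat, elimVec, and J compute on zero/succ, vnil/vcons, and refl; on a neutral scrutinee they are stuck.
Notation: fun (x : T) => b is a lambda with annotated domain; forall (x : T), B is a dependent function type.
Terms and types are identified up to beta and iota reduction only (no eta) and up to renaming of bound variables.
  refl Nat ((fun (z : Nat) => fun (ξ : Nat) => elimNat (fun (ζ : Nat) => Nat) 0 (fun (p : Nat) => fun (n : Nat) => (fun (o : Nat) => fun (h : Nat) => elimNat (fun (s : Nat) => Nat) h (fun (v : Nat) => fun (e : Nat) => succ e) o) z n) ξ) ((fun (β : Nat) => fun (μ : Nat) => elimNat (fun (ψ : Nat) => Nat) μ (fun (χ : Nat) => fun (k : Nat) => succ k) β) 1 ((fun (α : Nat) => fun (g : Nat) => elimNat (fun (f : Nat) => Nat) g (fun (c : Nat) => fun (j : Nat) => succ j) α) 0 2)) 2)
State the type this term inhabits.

inferred type:
  Eq Nat 6 6


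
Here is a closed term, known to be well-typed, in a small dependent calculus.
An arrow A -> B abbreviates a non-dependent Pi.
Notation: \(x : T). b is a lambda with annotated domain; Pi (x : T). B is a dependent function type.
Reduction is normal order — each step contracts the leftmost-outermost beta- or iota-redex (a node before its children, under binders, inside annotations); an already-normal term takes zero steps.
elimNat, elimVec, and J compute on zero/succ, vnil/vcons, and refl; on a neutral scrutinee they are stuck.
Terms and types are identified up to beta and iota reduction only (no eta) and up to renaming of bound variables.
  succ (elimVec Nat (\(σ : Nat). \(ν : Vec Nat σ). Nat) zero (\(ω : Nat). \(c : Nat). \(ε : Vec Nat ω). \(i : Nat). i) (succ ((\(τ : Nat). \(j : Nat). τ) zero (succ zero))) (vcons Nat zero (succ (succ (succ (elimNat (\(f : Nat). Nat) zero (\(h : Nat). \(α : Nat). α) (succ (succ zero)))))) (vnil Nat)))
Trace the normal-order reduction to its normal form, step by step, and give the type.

normal-order reduction sequence:
  succ (elimVec Nat (\(σ : Nat). \(ν : Vec Nat σ). Nat) zero (\(ω : Nat). \(c : Nat). \(ε : Vec Nat ω). \(i : Nat). i) (succ ((\(τ : Nat). \(j : Nat). τ) zero (succ zero))) (vcons Nat zero (succ (succ (succ (elimNat (\(f : Nat). Nat) zero (\(h : Nat). \(α : Nat). α) (succ (succ zero)))))) (vnil Nat)))
  ~> succ ((\(σ : Nat). \(ν : Nat). \(ω : Vec Nat σ). \(c : Nat). c) zero (succ (succ (succ (elimNat (\(ε : Nat). Nat) zero (\(i : Nat). \(τ : Nat). τ) (succ (succ zero)))))) (vnil Nat) (elimVec Nat (\(j : Nat). \(f : Vec Nat j). Nat) zero (\(h : Nat). \(α : Nat). \(b : Vec Nat h). \(ξ : Nat). ξ) zero (vnil Nat)))
  ~> succ ((\(σ : Nat). \(ν : Vec Nat zero). \(ω : Nat). ω) (succ (succ (succ (elimNat (\(c : Nat). Nat) zero (\(ε : Nat). \(i : Nat). i) (succ (succ zero)))))) (vnil Nat) (elimVec Nat (\(τ : Nat). \(j : Vec Nat τ). Nat) zero (\(f : Nat). \(h : Nat). \(α : Vec Nat f). \(b : Nat). b) zero (vnil Nat)))
  ~> succ ((\(σ : Vec Nat zero). \(ν : Nat). ν) (vnil Nat) (elimVec Nat (\(ω : Nat). \(c : Vec Nat ω). Nat) zero (\(ε : Nat). \(i : Nat). \(τ : Vec Nat ε). \(j : Nat). j) zero (vnil Nat)))
  ~> succ ((\(σ : Nat). σ) (elimVec Nat (\(ν : Nat). \(ω : Vec Nat ν). Nat) zero (\(c : Nat). \(ε : Nat). \(i : Vec Nat c). \(τ : Nat). τ) zero (vnil Nat)))
  ~> succ (elimVec Nat (\(σ : Nat). \(ν : Vec Nat σ). Nat) zero (\(ω : Nat). \(c : Nat). \(ε : Vec Nat ω). \(i : Nat). i) zero (vnil Nat))
  ~> succ zero
type:
  Nat


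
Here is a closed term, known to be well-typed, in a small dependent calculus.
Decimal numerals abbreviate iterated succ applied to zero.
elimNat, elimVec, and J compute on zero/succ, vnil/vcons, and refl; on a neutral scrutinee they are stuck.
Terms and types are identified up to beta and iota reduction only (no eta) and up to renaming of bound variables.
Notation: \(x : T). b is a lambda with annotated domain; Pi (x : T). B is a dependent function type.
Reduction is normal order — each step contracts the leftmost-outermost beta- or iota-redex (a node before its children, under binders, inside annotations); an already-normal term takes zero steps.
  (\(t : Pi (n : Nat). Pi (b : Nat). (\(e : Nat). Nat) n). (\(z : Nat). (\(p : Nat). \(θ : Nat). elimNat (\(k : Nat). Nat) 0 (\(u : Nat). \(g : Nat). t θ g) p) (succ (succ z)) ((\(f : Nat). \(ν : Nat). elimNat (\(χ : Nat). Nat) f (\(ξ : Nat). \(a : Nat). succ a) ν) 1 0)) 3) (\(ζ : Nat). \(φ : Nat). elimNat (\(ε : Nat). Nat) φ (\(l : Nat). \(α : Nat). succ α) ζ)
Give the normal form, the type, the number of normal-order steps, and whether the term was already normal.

resulting normal form:
  5
inferred type:
  Nat
steps to reach normal form (normal order): 65
started in normal form: no
first contracted redex: a beta-redex


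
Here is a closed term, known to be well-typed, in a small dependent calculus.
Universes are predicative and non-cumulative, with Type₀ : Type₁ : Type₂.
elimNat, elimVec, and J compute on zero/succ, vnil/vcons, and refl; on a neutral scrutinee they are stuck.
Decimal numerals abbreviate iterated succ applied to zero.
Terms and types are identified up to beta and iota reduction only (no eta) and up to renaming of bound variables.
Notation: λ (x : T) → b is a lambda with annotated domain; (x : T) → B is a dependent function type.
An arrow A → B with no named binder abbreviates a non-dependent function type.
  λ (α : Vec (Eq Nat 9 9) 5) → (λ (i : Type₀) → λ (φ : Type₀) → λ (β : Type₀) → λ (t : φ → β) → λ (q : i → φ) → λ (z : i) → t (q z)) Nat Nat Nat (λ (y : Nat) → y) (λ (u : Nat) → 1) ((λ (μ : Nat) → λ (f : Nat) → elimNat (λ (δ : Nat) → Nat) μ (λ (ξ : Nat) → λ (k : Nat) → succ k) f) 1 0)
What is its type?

the term's type:
  Vec (Eq Nat 9 9) 5 → Nat


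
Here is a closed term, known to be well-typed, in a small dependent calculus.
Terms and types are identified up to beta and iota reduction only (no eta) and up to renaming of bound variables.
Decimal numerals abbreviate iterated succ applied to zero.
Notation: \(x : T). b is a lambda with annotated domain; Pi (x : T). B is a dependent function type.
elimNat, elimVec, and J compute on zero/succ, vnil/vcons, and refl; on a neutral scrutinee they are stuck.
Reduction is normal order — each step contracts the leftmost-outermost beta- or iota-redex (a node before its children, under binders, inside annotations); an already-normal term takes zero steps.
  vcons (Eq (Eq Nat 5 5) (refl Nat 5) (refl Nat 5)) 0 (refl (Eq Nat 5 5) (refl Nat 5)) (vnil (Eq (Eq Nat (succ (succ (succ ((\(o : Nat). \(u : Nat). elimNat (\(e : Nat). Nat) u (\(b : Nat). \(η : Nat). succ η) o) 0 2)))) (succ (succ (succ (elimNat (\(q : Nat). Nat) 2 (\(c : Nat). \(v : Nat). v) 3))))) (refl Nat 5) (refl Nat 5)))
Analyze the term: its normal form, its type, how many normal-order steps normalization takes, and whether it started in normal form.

reduced normal form:
  vcons (Eq (Eq Nat 5 5) (refl Nat 5) (refl Nat 5)) 0 (refl (Eq Nat 5 5) (refl Nat 5)) (vnil (Eq (Eq Nat 5 5) (refl Nat 5) (refl Nat 5)))
type:
  Vec (Eq (Eq Nat 5 5) (refl Nat 5) (refl Nat 5)) 1
steps to reach normal form (normal order): 13
started in normal form: no
first redex: a beta-redex
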